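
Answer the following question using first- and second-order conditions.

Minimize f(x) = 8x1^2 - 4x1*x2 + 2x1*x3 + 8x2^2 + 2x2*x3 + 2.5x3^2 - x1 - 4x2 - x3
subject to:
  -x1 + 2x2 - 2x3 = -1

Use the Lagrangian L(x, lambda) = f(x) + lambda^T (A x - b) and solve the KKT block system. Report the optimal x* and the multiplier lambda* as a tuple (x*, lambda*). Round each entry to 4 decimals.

Form the Lagrangian:
  L(x, lambda) = (1/2) x^T Q x + c^T x + lambda^T (A x - b)
Stationarity (grad_x L = 0): Q x + c + A^T lambda = 0.
Primal feasibility: A x = b.

This gives the KKT block system:
  [ Q   A^T ] [ x     ]   [-c ]
  [ A    0  ] [ lambda ] = [ b ]

Solving the linear system:
  x*      = (0.0769, 0.0769, 0.5385)
  lambda* = (1)
  f(x*)   = 0.0385

x* = (0.0769, 0.0769, 0.5385), lambda* = (1)


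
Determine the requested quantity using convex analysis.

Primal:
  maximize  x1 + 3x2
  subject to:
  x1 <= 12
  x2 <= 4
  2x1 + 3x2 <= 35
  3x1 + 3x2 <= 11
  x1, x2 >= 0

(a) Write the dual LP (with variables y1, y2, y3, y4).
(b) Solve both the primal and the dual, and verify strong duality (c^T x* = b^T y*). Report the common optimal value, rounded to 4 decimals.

The standard primal-dual pair for 'max c^T x s.t. A x <= b, x >= 0' is:
  Dual:  min b^T y  s.t.  A^T y >= c,  y >= 0.

So the dual LP is:
  minimize  12y1 + 4y2 + 35y3 + 11y4
  subject to:
    y1 + 2y3 + 3y4 >= 1
    y2 + 3y3 + 3y4 >= 3
    y1, y2, y3, y4 >= 0

Solving the primal: x* = (0, 3.6667).
  primal value c^T x* = 11.
Solving the dual: y* = (0, 0, 0, 1).
  dual value b^T y* = 11.
Strong duality: c^T x* = b^T y*. Confirmed.

11


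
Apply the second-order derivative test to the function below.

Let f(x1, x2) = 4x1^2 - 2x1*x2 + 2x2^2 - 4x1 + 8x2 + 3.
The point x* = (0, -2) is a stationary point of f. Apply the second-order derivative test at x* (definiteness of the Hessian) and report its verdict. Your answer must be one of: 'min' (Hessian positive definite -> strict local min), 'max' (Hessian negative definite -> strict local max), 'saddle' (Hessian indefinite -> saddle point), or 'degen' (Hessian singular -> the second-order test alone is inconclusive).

Compute the Hessian H = grad^2 f:
  H = [[8, -2], [-2, 4]]
Verify stationarity: grad f(x*) = H x* + g = (0, 0).
Eigenvalues of H: 3.1716, 8.8284.
Both eigenvalues > 0, so H is positive definite -> x* is a strict local min.

min


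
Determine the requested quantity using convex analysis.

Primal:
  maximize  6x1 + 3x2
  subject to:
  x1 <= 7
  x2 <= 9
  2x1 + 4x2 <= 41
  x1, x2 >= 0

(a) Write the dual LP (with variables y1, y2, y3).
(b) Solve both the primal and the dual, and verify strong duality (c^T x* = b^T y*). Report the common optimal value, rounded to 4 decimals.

The standard primal-dual pair for 'max c^T x s.t. A x <= b, x >= 0' is:
  Dual:  min b^T y  s.t.  A^T y >= c,  y >= 0.

So the dual LP is:
  minimize  7y1 + 9y2 + 41y3
  subject to:
    y1 + 2y3 >= 6
    y2 + 4y3 >= 3
    y1, y2, y3 >= 0

Solving the primal: x* = (7, 6.75).
  primal value c^T x* = 62.25.
Solving the dual: y* = (4.5, 0, 0.75).
  dual value b^T y* = 62.25.
Strong duality: c^T x* = b^T y*. Confirmed.

62.25


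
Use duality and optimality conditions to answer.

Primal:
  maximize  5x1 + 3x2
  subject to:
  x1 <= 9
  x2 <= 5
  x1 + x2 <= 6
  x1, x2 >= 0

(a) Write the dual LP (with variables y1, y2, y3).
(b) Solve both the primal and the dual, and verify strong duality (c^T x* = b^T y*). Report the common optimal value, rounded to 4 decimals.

The standard primal-dual pair for 'max c^T x s.t. A x <= b, x >= 0' is:
  Dual:  min b^T y  s.t.  A^T y >= c,  y >= 0.

So the dual LP is:
  minimize  9y1 + 5y2 + 6y3
  subject to:
    y1 + y3 >= 5
    y2 + y3 >= 3
    y1, y2, y3 >= 0

Solving the primal: x* = (6, 0).
  primal value c^T x* = 30.
Solving the dual: y* = (0, 0, 5).
  dual value b^T y* = 30.
Strong duality: c^T x* = b^T y*. Confirmed.

30


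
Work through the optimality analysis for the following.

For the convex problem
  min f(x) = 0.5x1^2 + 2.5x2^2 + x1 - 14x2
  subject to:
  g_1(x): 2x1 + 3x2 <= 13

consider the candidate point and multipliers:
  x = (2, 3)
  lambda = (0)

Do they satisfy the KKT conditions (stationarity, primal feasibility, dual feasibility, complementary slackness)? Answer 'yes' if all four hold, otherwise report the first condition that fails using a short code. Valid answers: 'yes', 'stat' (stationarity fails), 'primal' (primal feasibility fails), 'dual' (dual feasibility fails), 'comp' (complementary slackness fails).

Gradient of f: grad f(x) = Q x + c = (3, 1)
Constraint values g_i(x) = a_i^T x - b_i:
  g_1((2, 3)) = 0
Stationarity residual: grad f(x) + sum_i lambda_i a_i = (3, 1)
  -> stationarity FAILS
Primal feasibility (all g_i <= 0): OK
Dual feasibility (all lambda_i >= 0): OK
Complementary slackness (lambda_i * g_i(x) = 0 for all i): OK

Verdict: the first failing condition is stationarity -> stat.

stat


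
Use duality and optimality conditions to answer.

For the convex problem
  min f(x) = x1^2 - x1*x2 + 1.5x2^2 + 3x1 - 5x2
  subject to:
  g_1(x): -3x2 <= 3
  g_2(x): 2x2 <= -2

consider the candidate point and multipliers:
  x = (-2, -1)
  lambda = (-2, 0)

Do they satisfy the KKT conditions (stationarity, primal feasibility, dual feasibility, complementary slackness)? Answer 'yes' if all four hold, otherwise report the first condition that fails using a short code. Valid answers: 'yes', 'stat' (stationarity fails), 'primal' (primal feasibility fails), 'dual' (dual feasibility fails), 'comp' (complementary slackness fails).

Gradient of f: grad f(x) = Q x + c = (0, -6)
Constraint values g_i(x) = a_i^T x - b_i:
  g_1((-2, -1)) = 0
  g_2((-2, -1)) = 0
Stationarity residual: grad f(x) + sum_i lambda_i a_i = (0, 0)
  -> stationarity OK
Primal feasibility (all g_i <= 0): OK
Dual feasibility (all lambda_i >= 0): FAILS
Complementary slackness (lambda_i * g_i(x) = 0 for all i): OK

Verdict: the first failing condition is dual_feasibility -> dual.

dual


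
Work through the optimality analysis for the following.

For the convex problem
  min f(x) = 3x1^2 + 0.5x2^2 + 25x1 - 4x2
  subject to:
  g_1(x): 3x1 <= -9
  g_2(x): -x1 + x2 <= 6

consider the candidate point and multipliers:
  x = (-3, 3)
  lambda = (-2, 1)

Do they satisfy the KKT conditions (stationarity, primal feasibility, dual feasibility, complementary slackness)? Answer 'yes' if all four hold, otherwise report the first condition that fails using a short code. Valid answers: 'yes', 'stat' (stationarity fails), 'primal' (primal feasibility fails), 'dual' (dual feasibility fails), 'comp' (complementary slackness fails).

Gradient of f: grad f(x) = Q x + c = (7, -1)
Constraint values g_i(x) = a_i^T x - b_i:
  g_1((-3, 3)) = 0
  g_2((-3, 3)) = 0
Stationarity residual: grad f(x) + sum_i lambda_i a_i = (0, 0)
  -> stationarity OK
Primal feasibility (all g_i <= 0): OK
Dual feasibility (all lambda_i >= 0): FAILS
Complementary slackness (lambda_i * g_i(x) = 0 for all i): OK

Verdict: the first failing condition is dual_feasibility -> dual.

dual


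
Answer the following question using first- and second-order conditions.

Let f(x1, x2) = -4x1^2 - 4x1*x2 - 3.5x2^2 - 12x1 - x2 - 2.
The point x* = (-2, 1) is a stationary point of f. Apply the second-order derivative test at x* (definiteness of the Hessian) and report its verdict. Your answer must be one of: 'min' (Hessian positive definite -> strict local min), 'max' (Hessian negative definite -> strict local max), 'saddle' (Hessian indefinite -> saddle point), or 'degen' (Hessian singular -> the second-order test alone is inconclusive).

Compute the Hessian H = grad^2 f:
  H = [[-8, -4], [-4, -7]]
Verify stationarity: grad f(x*) = H x* + g = (0, 0).
Eigenvalues of H: -11.5311, -3.4689.
Both eigenvalues < 0, so H is negative definite -> x* is a strict local max.

max


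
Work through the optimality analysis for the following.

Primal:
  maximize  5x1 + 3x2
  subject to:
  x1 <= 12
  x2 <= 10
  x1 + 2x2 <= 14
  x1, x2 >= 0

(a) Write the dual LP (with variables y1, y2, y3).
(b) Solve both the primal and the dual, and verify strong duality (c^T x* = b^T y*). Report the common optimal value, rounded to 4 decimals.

The standard primal-dual pair for 'max c^T x s.t. A x <= b, x >= 0' is:
  Dual:  min b^T y  s.t.  A^T y >= c,  y >= 0.

So the dual LP is:
  minimize  12y1 + 10y2 + 14y3
  subject to:
    y1 + y3 >= 5
    y2 + 2y3 >= 3
    y1, y2, y3 >= 0

Solving the primal: x* = (12, 1).
  primal value c^T x* = 63.
Solving the dual: y* = (3.5, 0, 1.5).
  dual value b^T y* = 63.
Strong duality: c^T x* = b^T y*. Confirmed.

63


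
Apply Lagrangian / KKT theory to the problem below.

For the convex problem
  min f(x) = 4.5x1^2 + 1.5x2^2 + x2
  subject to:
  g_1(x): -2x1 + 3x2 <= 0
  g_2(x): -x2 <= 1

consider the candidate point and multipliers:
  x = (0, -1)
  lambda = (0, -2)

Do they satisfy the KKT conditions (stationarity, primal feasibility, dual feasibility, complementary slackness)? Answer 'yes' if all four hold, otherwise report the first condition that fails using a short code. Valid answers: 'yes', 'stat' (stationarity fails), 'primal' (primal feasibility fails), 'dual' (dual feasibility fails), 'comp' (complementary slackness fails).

Gradient of f: grad f(x) = Q x + c = (0, -2)
Constraint values g_i(x) = a_i^T x - b_i:
  g_1((0, -1)) = -3
  g_2((0, -1)) = 0
Stationarity residual: grad f(x) + sum_i lambda_i a_i = (0, 0)
  -> stationarity OK
Primal feasibility (all g_i <= 0): OK
Dual feasibility (all lambda_i >= 0): FAILS
Complementary slackness (lambda_i * g_i(x) = 0 for all i): OK

Verdict: the first failing condition is dual_feasibility -> dual.

dual


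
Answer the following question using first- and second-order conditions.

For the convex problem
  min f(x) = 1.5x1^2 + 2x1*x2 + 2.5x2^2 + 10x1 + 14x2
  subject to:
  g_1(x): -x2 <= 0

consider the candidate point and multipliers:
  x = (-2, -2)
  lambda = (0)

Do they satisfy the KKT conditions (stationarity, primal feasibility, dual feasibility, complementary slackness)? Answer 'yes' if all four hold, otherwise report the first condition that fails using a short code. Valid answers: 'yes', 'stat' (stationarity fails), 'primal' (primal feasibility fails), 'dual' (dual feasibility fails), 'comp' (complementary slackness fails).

Gradient of f: grad f(x) = Q x + c = (0, 0)
Constraint values g_i(x) = a_i^T x - b_i:
  g_1((-2, -2)) = 2
Stationarity residual: grad f(x) + sum_i lambda_i a_i = (0, 0)
  -> stationarity OK
Primal feasibility (all g_i <= 0): FAILS
Dual feasibility (all lambda_i >= 0): OK
Complementary slackness (lambda_i * g_i(x) = 0 for all i): OK

Verdict: the first failing condition is primal_feasibility -> primal.

primal


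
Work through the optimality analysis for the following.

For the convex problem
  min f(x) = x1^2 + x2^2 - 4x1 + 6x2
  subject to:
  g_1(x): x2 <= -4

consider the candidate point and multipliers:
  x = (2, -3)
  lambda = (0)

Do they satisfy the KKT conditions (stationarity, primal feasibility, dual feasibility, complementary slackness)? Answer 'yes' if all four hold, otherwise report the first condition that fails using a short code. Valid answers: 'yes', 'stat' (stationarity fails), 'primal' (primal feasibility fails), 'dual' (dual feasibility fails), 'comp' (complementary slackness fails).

Gradient of f: grad f(x) = Q x + c = (0, 0)
Constraint values g_i(x) = a_i^T x - b_i:
  g_1((2, -3)) = 1
Stationarity residual: grad f(x) + sum_i lambda_i a_i = (0, 0)
  -> stationarity OK
Primal feasibility (all g_i <= 0): FAILS
Dual feasibility (all lambda_i >= 0): OK
Complementary slackness (lambda_i * g_i(x) = 0 for all i): OK

Verdict: the first failing condition is primal_feasibility -> primal.

primal


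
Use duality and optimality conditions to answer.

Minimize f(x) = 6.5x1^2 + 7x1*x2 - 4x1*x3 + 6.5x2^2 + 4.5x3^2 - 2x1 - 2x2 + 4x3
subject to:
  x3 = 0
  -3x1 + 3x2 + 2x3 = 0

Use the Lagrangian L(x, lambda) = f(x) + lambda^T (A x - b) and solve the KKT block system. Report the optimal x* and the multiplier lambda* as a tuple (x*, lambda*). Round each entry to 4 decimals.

Form the Lagrangian:
  L(x, lambda) = (1/2) x^T Q x + c^T x + lambda^T (A x - b)
Stationarity (grad_x L = 0): Q x + c + A^T lambda = 0.
Primal feasibility: A x = b.

This gives the KKT block system:
  [ Q   A^T ] [ x     ]   [-c ]
  [ A    0  ] [ lambda ] = [ b ]

Solving the linear system:
  x*      = (0.1, 0.1, 0)
  lambda* = (-3.6, 0)
  f(x*)   = -0.2

x* = (0.1, 0.1, 0), lambda* = (-3.6, 0)


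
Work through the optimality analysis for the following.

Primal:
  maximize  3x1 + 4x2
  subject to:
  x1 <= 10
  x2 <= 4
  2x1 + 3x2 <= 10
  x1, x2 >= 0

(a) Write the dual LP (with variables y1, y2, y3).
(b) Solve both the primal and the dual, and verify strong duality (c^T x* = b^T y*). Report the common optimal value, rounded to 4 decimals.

The standard primal-dual pair for 'max c^T x s.t. A x <= b, x >= 0' is:
  Dual:  min b^T y  s.t.  A^T y >= c,  y >= 0.

So the dual LP is:
  minimize  10y1 + 4y2 + 10y3
  subject to:
    y1 + 2y3 >= 3
    y2 + 3y3 >= 4
    y1, y2, y3 >= 0

Solving the primal: x* = (5, 0).
  primal value c^T x* = 15.
Solving the dual: y* = (0, 0, 1.5).
  dual value b^T y* = 15.
Strong duality: c^T x* = b^T y*. Confirmed.

15


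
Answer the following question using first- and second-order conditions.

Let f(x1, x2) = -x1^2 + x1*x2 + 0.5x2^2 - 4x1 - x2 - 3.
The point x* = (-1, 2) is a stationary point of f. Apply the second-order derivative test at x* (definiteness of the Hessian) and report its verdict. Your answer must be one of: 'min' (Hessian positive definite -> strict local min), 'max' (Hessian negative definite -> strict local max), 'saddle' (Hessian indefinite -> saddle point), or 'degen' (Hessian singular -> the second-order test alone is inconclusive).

Compute the Hessian H = grad^2 f:
  H = [[-2, 1], [1, 1]]
Verify stationarity: grad f(x*) = H x* + g = (0, 0).
Eigenvalues of H: -2.3028, 1.3028.
Eigenvalues have mixed signs, so H is indefinite -> x* is a saddle point.

saddle


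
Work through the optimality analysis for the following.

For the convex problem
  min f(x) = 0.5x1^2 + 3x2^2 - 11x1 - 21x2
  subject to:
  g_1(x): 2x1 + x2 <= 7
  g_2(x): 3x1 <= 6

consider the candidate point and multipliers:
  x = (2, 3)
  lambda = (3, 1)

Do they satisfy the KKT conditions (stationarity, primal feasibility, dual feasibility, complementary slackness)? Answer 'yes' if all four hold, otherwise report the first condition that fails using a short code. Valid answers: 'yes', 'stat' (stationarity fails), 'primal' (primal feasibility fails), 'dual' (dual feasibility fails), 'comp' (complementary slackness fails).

Gradient of f: grad f(x) = Q x + c = (-9, -3)
Constraint values g_i(x) = a_i^T x - b_i:
  g_1((2, 3)) = 0
  g_2((2, 3)) = 0
Stationarity residual: grad f(x) + sum_i lambda_i a_i = (0, 0)
  -> stationarity OK
Primal feasibility (all g_i <= 0): OK
Dual feasibility (all lambda_i >= 0): OK
Complementary slackness (lambda_i * g_i(x) = 0 for all i): OK

Verdict: yes, KKT holds.

yes


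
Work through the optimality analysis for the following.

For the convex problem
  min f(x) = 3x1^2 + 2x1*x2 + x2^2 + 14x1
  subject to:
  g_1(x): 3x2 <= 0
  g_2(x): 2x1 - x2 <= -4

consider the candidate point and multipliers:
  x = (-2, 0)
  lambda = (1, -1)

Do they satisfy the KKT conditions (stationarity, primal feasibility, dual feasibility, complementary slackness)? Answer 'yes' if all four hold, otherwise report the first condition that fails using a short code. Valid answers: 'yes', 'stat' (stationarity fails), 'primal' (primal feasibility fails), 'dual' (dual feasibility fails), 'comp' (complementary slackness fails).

Gradient of f: grad f(x) = Q x + c = (2, -4)
Constraint values g_i(x) = a_i^T x - b_i:
  g_1((-2, 0)) = 0
  g_2((-2, 0)) = 0
Stationarity residual: grad f(x) + sum_i lambda_i a_i = (0, 0)
  -> stationarity OK
Primal feasibility (all g_i <= 0): OK
Dual feasibility (all lambda_i >= 0): FAILS
Complementary slackness (lambda_i * g_i(x) = 0 for all i): OK

Verdict: the first failing condition is dual_feasibility -> dual.

dual


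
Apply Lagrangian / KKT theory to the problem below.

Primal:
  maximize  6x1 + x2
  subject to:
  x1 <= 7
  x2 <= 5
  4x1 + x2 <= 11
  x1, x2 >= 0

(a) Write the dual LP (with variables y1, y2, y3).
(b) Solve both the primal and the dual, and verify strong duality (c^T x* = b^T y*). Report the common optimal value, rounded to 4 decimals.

The standard primal-dual pair for 'max c^T x s.t. A x <= b, x >= 0' is:
  Dual:  min b^T y  s.t.  A^T y >= c,  y >= 0.

So the dual LP is:
  minimize  7y1 + 5y2 + 11y3
  subject to:
    y1 + 4y3 >= 6
    y2 + y3 >= 1
    y1, y2, y3 >= 0

Solving the primal: x* = (2.75, 0).
  primal value c^T x* = 16.5.
Solving the dual: y* = (0, 0, 1.5).
  dual value b^T y* = 16.5.
Strong duality: c^T x* = b^T y*. Confirmed.

16.5


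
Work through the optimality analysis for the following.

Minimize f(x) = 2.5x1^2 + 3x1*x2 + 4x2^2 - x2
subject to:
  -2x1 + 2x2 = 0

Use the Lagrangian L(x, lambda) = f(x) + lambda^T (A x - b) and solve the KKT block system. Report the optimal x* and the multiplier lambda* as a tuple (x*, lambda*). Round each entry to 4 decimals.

Form the Lagrangian:
  L(x, lambda) = (1/2) x^T Q x + c^T x + lambda^T (A x - b)
Stationarity (grad_x L = 0): Q x + c + A^T lambda = 0.
Primal feasibility: A x = b.

This gives the KKT block system:
  [ Q   A^T ] [ x     ]   [-c ]
  [ A    0  ] [ lambda ] = [ b ]

Solving the linear system:
  x*      = (0.0526, 0.0526)
  lambda* = (0.2105)
  f(x*)   = -0.0263

x* = (0.0526, 0.0526), lambda* = (0.2105)


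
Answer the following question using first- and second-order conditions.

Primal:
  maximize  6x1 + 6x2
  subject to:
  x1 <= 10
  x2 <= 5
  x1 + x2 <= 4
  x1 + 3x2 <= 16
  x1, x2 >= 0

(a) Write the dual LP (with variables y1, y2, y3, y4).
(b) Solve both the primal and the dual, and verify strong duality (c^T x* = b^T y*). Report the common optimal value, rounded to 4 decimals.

The standard primal-dual pair for 'max c^T x s.t. A x <= b, x >= 0' is:
  Dual:  min b^T y  s.t.  A^T y >= c,  y >= 0.

So the dual LP is:
  minimize  10y1 + 5y2 + 4y3 + 16y4
  subject to:
    y1 + y3 + y4 >= 6
    y2 + y3 + 3y4 >= 6
    y1, y2, y3, y4 >= 0

Solving the primal: x* = (4, 0).
  primal value c^T x* = 24.
Solving the dual: y* = (0, 0, 6, 0).
  dual value b^T y* = 24.
Strong duality: c^T x* = b^T y*. Confirmed.

24


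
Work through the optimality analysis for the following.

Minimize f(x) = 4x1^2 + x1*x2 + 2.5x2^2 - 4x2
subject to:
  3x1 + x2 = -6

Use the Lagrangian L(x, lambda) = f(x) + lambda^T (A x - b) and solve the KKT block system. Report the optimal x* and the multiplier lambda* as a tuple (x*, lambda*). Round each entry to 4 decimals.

Form the Lagrangian:
  L(x, lambda) = (1/2) x^T Q x + c^T x + lambda^T (A x - b)
Stationarity (grad_x L = 0): Q x + c + A^T lambda = 0.
Primal feasibility: A x = b.

This gives the KKT block system:
  [ Q   A^T ] [ x     ]   [-c ]
  [ A    0  ] [ lambda ] = [ b ]

Solving the linear system:
  x*      = (-2.0426, 0.1277)
  lambda* = (5.4043)
  f(x*)   = 15.9574

x* = (-2.0426, 0.1277), lambda* = (5.4043)


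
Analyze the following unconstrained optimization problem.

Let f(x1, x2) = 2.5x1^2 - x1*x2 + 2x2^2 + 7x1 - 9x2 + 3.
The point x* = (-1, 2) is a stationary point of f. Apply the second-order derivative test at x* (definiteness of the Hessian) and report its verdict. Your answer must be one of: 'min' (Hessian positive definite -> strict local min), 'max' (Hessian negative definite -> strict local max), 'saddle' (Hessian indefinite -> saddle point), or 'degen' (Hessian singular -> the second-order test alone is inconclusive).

Compute the Hessian H = grad^2 f:
  H = [[5, -1], [-1, 4]]
Verify stationarity: grad f(x*) = H x* + g = (0, 0).
Eigenvalues of H: 3.382, 5.618.
Both eigenvalues > 0, so H is positive definite -> x* is a strict local min.

min


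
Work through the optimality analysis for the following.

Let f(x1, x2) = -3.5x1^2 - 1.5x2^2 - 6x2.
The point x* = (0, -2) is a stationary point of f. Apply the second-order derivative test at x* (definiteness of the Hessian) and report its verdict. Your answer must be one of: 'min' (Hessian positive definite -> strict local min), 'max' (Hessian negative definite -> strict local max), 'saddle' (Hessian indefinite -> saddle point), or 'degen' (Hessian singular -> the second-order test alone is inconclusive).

Compute the Hessian H = grad^2 f:
  H = [[-7, 0], [0, -3]]
Verify stationarity: grad f(x*) = H x* + g = (0, 0).
Eigenvalues of H: -7, -3.
Both eigenvalues < 0, so H is negative definite -> x* is a strict local max.

max


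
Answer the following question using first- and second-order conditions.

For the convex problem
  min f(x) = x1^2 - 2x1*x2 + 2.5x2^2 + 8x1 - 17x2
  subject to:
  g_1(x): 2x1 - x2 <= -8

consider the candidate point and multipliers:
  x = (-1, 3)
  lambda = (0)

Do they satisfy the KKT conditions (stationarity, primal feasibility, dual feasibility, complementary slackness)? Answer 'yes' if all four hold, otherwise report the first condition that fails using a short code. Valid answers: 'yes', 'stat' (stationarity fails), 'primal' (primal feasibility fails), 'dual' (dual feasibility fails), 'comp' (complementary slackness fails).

Gradient of f: grad f(x) = Q x + c = (0, 0)
Constraint values g_i(x) = a_i^T x - b_i:
  g_1((-1, 3)) = 3
Stationarity residual: grad f(x) + sum_i lambda_i a_i = (0, 0)
  -> stationarity OK
Primal feasibility (all g_i <= 0): FAILS
Dual feasibility (all lambda_i >= 0): OK
Complementary slackness (lambda_i * g_i(x) = 0 for all i): OK

Verdict: the first failing condition is primal_feasibility -> primal.

primal


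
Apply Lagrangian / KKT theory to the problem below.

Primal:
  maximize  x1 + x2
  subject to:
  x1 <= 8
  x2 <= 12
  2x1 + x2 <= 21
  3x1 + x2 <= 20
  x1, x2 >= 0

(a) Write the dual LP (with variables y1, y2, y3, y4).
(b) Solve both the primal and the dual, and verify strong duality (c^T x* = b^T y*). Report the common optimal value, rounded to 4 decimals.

The standard primal-dual pair for 'max c^T x s.t. A x <= b, x >= 0' is:
  Dual:  min b^T y  s.t.  A^T y >= c,  y >= 0.

So the dual LP is:
  minimize  8y1 + 12y2 + 21y3 + 20y4
  subject to:
    y1 + 2y3 + 3y4 >= 1
    y2 + y3 + y4 >= 1
    y1, y2, y3, y4 >= 0

Solving the primal: x* = (2.6667, 12).
  primal value c^T x* = 14.6667.
Solving the dual: y* = (0, 0.6667, 0, 0.3333).
  dual value b^T y* = 14.6667.
Strong duality: c^T x* = b^T y*. Confirmed.

14.6667


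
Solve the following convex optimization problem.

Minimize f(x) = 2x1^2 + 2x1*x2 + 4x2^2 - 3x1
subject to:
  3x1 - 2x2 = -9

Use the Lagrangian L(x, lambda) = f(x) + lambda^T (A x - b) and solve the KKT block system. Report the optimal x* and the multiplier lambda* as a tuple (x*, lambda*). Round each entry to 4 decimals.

Form the Lagrangian:
  L(x, lambda) = (1/2) x^T Q x + c^T x + lambda^T (A x - b)
Stationarity (grad_x L = 0): Q x + c + A^T lambda = 0.
Primal feasibility: A x = b.

This gives the KKT block system:
  [ Q   A^T ] [ x     ]   [-c ]
  [ A    0  ] [ lambda ] = [ b ]

Solving the linear system:
  x*      = (-2.1429, 1.2857)
  lambda* = (3)
  f(x*)   = 16.7143

x* = (-2.1429, 1.2857), lambda* = (3)


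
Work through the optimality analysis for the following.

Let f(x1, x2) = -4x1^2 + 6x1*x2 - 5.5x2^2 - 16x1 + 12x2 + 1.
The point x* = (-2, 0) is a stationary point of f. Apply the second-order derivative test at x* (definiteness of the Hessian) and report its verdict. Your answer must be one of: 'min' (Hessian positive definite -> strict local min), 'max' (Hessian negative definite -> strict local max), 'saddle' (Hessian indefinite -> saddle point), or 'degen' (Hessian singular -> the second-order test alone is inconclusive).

Compute the Hessian H = grad^2 f:
  H = [[-8, 6], [6, -11]]
Verify stationarity: grad f(x*) = H x* + g = (0, 0).
Eigenvalues of H: -15.6847, -3.3153.
Both eigenvalues < 0, so H is negative definite -> x* is a strict local max.

max


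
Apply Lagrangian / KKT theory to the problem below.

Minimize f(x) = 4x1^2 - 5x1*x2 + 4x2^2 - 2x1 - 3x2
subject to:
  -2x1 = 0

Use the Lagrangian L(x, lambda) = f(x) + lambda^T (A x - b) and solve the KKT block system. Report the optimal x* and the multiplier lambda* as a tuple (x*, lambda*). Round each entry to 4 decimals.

Form the Lagrangian:
  L(x, lambda) = (1/2) x^T Q x + c^T x + lambda^T (A x - b)
Stationarity (grad_x L = 0): Q x + c + A^T lambda = 0.
Primal feasibility: A x = b.

This gives the KKT block system:
  [ Q   A^T ] [ x     ]   [-c ]
  [ A    0  ] [ lambda ] = [ b ]

Solving the linear system:
  x*      = (0, 0.375)
  lambda* = (-1.9375)
  f(x*)   = -0.5625

x* = (0, 0.375), lambda* = (-1.9375)


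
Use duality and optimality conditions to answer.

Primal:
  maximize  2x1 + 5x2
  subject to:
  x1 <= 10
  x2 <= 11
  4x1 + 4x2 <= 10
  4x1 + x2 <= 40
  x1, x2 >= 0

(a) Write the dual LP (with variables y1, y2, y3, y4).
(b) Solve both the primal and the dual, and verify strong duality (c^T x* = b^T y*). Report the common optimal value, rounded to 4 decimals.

The standard primal-dual pair for 'max c^T x s.t. A x <= b, x >= 0' is:
  Dual:  min b^T y  s.t.  A^T y >= c,  y >= 0.

So the dual LP is:
  minimize  10y1 + 11y2 + 10y3 + 40y4
  subject to:
    y1 + 4y3 + 4y4 >= 2
    y2 + 4y3 + y4 >= 5
    y1, y2, y3, y4 >= 0

Solving the primal: x* = (0, 2.5).
  primal value c^T x* = 12.5.
Solving the dual: y* = (0, 0, 1.25, 0).
  dual value b^T y* = 12.5.
Strong duality: c^T x* = b^T y*. Confirmed.

12.5


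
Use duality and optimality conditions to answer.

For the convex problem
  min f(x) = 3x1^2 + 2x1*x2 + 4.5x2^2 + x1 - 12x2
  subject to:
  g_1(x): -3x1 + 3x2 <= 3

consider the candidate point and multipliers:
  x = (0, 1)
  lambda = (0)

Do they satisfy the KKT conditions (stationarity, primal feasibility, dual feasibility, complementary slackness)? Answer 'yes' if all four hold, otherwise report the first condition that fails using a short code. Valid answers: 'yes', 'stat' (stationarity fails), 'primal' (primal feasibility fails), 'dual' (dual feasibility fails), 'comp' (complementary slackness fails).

Gradient of f: grad f(x) = Q x + c = (3, -3)
Constraint values g_i(x) = a_i^T x - b_i:
  g_1((0, 1)) = 0
Stationarity residual: grad f(x) + sum_i lambda_i a_i = (3, -3)
  -> stationarity FAILS
Primal feasibility (all g_i <= 0): OK
Dual feasibility (all lambda_i >= 0): OK
Complementary slackness (lambda_i * g_i(x) = 0 for all i): OK

Verdict: the first failing condition is stationarity -> stat.

stat


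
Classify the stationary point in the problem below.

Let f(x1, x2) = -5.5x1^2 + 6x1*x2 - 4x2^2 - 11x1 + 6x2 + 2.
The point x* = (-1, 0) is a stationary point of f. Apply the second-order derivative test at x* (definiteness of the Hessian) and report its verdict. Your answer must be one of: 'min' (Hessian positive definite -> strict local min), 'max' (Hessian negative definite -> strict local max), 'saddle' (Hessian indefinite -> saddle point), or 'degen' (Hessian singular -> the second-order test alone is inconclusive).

Compute the Hessian H = grad^2 f:
  H = [[-11, 6], [6, -8]]
Verify stationarity: grad f(x*) = H x* + g = (0, 0).
Eigenvalues of H: -15.6847, -3.3153.
Both eigenvalues < 0, so H is negative definite -> x* is a strict local max.

max


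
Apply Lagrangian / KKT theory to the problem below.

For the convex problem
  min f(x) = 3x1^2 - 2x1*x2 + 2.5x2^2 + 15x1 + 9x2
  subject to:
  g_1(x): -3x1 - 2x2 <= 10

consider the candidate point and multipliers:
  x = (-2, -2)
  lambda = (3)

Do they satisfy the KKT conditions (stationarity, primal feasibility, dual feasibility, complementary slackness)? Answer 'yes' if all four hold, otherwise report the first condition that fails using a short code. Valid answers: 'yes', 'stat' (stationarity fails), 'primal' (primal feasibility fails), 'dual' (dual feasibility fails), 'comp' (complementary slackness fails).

Gradient of f: grad f(x) = Q x + c = (7, 3)
Constraint values g_i(x) = a_i^T x - b_i:
  g_1((-2, -2)) = 0
Stationarity residual: grad f(x) + sum_i lambda_i a_i = (-2, -3)
  -> stationarity FAILS
Primal feasibility (all g_i <= 0): OK
Dual feasibility (all lambda_i >= 0): OK
Complementary slackness (lambda_i * g_i(x) = 0 for all i): OK

Verdict: the first failing condition is stationarity -> stat.

stat


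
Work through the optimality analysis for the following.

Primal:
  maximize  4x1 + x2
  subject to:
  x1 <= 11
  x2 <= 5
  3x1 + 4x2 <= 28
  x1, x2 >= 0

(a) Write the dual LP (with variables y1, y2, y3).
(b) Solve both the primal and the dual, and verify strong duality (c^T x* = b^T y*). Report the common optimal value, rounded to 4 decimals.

The standard primal-dual pair for 'max c^T x s.t. A x <= b, x >= 0' is:
  Dual:  min b^T y  s.t.  A^T y >= c,  y >= 0.

So the dual LP is:
  minimize  11y1 + 5y2 + 28y3
  subject to:
    y1 + 3y3 >= 4
    y2 + 4y3 >= 1
    y1, y2, y3 >= 0

Solving the primal: x* = (9.3333, 0).
  primal value c^T x* = 37.3333.
Solving the dual: y* = (0, 0, 1.3333).
  dual value b^T y* = 37.3333.
Strong duality: c^T x* = b^T y*. Confirmed.

37.3333


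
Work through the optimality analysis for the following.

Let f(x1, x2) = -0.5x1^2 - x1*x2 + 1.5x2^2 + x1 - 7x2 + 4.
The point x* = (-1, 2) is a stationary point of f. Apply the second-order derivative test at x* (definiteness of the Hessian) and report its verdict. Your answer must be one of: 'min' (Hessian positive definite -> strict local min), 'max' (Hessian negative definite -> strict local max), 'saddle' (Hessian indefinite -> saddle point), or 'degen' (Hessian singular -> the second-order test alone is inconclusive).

Compute the Hessian H = grad^2 f:
  H = [[-1, -1], [-1, 3]]
Verify stationarity: grad f(x*) = H x* + g = (0, 0).
Eigenvalues of H: -1.2361, 3.2361.
Eigenvalues have mixed signs, so H is indefinite -> x* is a saddle point.

saddle


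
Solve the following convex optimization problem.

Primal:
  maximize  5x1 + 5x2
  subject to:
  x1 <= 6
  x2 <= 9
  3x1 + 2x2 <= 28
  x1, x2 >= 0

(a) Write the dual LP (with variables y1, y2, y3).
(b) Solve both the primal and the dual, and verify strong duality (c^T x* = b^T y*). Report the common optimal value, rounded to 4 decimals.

The standard primal-dual pair for 'max c^T x s.t. A x <= b, x >= 0' is:
  Dual:  min b^T y  s.t.  A^T y >= c,  y >= 0.

So the dual LP is:
  minimize  6y1 + 9y2 + 28y3
  subject to:
    y1 + 3y3 >= 5
    y2 + 2y3 >= 5
    y1, y2, y3 >= 0

Solving the primal: x* = (3.3333, 9).
  primal value c^T x* = 61.6667.
Solving the dual: y* = (0, 1.6667, 1.6667).
  dual value b^T y* = 61.6667.
Strong duality: c^T x* = b^T y*. Confirmed.

61.6667


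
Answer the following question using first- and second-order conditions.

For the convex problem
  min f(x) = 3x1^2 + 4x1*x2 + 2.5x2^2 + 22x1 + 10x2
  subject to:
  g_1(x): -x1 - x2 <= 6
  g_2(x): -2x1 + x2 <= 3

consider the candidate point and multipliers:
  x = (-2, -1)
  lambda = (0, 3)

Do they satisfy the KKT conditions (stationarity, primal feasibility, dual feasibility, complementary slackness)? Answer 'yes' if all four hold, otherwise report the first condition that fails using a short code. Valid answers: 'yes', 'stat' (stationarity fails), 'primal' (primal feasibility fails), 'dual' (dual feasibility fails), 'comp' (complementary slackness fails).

Gradient of f: grad f(x) = Q x + c = (6, -3)
Constraint values g_i(x) = a_i^T x - b_i:
  g_1((-2, -1)) = -3
  g_2((-2, -1)) = 0
Stationarity residual: grad f(x) + sum_i lambda_i a_i = (0, 0)
  -> stationarity OK
Primal feasibility (all g_i <= 0): OK
Dual feasibility (all lambda_i >= 0): OK
Complementary slackness (lambda_i * g_i(x) = 0 for all i): OK

Verdict: yes, KKT holds.

yes


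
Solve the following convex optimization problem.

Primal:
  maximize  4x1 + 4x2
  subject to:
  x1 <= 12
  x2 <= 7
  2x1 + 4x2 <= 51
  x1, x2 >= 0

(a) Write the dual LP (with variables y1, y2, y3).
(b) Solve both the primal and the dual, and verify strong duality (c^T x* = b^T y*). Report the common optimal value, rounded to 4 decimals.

The standard primal-dual pair for 'max c^T x s.t. A x <= b, x >= 0' is:
  Dual:  min b^T y  s.t.  A^T y >= c,  y >= 0.

So the dual LP is:
  minimize  12y1 + 7y2 + 51y3
  subject to:
    y1 + 2y3 >= 4
    y2 + 4y3 >= 4
    y1, y2, y3 >= 0

Solving the primal: x* = (12, 6.75).
  primal value c^T x* = 75.
Solving the dual: y* = (2, 0, 1).
  dual value b^T y* = 75.
Strong duality: c^T x* = b^T y*. Confirmed.

75


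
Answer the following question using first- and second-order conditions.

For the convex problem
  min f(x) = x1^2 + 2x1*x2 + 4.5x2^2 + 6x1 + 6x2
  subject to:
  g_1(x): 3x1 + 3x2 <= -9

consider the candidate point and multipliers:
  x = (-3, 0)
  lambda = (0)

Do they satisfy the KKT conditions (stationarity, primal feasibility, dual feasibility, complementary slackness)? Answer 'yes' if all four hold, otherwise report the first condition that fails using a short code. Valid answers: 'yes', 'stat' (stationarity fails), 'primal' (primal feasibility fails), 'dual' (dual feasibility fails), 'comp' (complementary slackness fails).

Gradient of f: grad f(x) = Q x + c = (0, 0)
Constraint values g_i(x) = a_i^T x - b_i:
  g_1((-3, 0)) = 0
Stationarity residual: grad f(x) + sum_i lambda_i a_i = (0, 0)
  -> stationarity OK
Primal feasibility (all g_i <= 0): OK
Dual feasibility (all lambda_i >= 0): OK
Complementary slackness (lambda_i * g_i(x) = 0 for all i): OK

Verdict: yes, KKT holds.

yes


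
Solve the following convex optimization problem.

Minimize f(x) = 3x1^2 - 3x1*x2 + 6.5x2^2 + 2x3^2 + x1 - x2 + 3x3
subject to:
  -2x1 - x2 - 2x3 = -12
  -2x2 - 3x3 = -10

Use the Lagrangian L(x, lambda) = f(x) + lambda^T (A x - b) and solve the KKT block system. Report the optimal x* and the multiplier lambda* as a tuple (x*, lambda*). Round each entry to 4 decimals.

Form the Lagrangian:
  L(x, lambda) = (1/2) x^T Q x + c^T x + lambda^T (A x - b)
Stationarity (grad_x L = 0): Q x + c + A^T lambda = 0.
Primal feasibility: A x = b.

This gives the KKT block system:
  [ Q   A^T ] [ x     ]   [-c ]
  [ A    0  ] [ lambda ] = [ b ]

Solving the linear system:
  x*      = (2.8705, 1.2231, 2.5179)
  lambda* = (7.2769, -0.494)
  f(x*)   = 45.7918

x* = (2.8705, 1.2231, 2.5179), lambda* = (7.2769, -0.494)


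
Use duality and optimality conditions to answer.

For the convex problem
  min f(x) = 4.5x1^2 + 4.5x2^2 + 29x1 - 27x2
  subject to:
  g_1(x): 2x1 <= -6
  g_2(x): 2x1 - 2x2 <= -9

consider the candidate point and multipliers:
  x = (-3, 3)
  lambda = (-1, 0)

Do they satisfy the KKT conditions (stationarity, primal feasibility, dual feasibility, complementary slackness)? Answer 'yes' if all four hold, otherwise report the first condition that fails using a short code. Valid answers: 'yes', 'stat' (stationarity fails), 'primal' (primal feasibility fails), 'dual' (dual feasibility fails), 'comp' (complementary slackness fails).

Gradient of f: grad f(x) = Q x + c = (2, 0)
Constraint values g_i(x) = a_i^T x - b_i:
  g_1((-3, 3)) = 0
  g_2((-3, 3)) = -3
Stationarity residual: grad f(x) + sum_i lambda_i a_i = (0, 0)
  -> stationarity OK
Primal feasibility (all g_i <= 0): OK
Dual feasibility (all lambda_i >= 0): FAILS
Complementary slackness (lambda_i * g_i(x) = 0 for all i): OK

Verdict: the first failing condition is dual_feasibility -> dual.

dual


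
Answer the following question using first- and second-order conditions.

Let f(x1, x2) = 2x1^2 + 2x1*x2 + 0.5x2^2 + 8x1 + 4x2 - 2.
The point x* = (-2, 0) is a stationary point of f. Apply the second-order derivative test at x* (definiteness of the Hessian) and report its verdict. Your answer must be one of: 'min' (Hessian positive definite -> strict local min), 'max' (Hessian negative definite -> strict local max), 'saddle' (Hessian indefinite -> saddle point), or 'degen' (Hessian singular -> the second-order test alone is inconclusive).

Compute the Hessian H = grad^2 f:
  H = [[4, 2], [2, 1]]
Verify stationarity: grad f(x*) = H x* + g = (0, 0).
Eigenvalues of H: 0, 5.
H has a zero eigenvalue (singular; positive semidefinite but not definite), so H is neither positive definite, negative definite, nor indefinite. The second-order test alone is inconclusive -> degen.
(Indeed, f is constant along the null direction of H through x*, so x* is not a strict local extremum.)

degen


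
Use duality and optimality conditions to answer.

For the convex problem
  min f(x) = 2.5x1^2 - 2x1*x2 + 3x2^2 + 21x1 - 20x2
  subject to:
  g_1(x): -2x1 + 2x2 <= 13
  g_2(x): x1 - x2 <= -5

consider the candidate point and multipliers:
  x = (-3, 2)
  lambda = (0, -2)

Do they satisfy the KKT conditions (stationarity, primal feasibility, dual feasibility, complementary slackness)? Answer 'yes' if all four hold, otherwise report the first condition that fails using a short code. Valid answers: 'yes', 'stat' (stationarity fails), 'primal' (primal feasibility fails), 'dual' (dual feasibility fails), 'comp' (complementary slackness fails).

Gradient of f: grad f(x) = Q x + c = (2, -2)
Constraint values g_i(x) = a_i^T x - b_i:
  g_1((-3, 2)) = -3
  g_2((-3, 2)) = 0
Stationarity residual: grad f(x) + sum_i lambda_i a_i = (0, 0)
  -> stationarity OK
Primal feasibility (all g_i <= 0): OK
Dual feasibility (all lambda_i >= 0): FAILS
Complementary slackness (lambda_i * g_i(x) = 0 for all i): OK

Verdict: the first failing condition is dual_feasibility -> dual.

dual


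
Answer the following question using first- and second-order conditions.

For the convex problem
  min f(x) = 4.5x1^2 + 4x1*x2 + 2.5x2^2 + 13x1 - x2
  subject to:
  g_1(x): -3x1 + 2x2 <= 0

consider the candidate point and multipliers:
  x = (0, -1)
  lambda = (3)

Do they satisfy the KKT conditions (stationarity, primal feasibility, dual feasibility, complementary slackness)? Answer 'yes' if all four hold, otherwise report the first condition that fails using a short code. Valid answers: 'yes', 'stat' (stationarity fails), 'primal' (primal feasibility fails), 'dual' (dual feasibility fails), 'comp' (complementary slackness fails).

Gradient of f: grad f(x) = Q x + c = (9, -6)
Constraint values g_i(x) = a_i^T x - b_i:
  g_1((0, -1)) = -2
Stationarity residual: grad f(x) + sum_i lambda_i a_i = (0, 0)
  -> stationarity OK
Primal feasibility (all g_i <= 0): OK
Dual feasibility (all lambda_i >= 0): OK
Complementary slackness (lambda_i * g_i(x) = 0 for all i): FAILS

Verdict: the first failing condition is complementary_slackness -> comp.

comp


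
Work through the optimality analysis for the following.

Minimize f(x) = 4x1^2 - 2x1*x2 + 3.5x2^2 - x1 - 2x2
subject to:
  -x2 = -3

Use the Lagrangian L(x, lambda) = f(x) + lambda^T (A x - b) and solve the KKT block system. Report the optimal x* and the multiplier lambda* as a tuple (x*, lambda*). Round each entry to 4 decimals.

Form the Lagrangian:
  L(x, lambda) = (1/2) x^T Q x + c^T x + lambda^T (A x - b)
Stationarity (grad_x L = 0): Q x + c + A^T lambda = 0.
Primal feasibility: A x = b.

This gives the KKT block system:
  [ Q   A^T ] [ x     ]   [-c ]
  [ A    0  ] [ lambda ] = [ b ]

Solving the linear system:
  x*      = (0.875, 3)
  lambda* = (17.25)
  f(x*)   = 22.4375

x* = (0.875, 3), lambda* = (17.25)


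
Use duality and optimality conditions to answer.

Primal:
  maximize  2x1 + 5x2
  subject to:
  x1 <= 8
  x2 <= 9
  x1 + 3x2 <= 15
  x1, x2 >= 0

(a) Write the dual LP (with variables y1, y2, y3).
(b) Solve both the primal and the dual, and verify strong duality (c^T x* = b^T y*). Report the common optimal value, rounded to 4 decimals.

The standard primal-dual pair for 'max c^T x s.t. A x <= b, x >= 0' is:
  Dual:  min b^T y  s.t.  A^T y >= c,  y >= 0.

So the dual LP is:
  minimize  8y1 + 9y2 + 15y3
  subject to:
    y1 + y3 >= 2
    y2 + 3y3 >= 5
    y1, y2, y3 >= 0

Solving the primal: x* = (8, 2.3333).
  primal value c^T x* = 27.6667.
Solving the dual: y* = (0.3333, 0, 1.6667).
  dual value b^T y* = 27.6667.
Strong duality: c^T x* = b^T y*. Confirmed.

27.6667


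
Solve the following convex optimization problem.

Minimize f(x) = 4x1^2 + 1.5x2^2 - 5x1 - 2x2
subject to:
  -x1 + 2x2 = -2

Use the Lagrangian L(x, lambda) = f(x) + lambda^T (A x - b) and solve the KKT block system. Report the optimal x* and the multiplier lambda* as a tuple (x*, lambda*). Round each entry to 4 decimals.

Form the Lagrangian:
  L(x, lambda) = (1/2) x^T Q x + c^T x + lambda^T (A x - b)
Stationarity (grad_x L = 0): Q x + c + A^T lambda = 0.
Primal feasibility: A x = b.

This gives the KKT block system:
  [ Q   A^T ] [ x     ]   [-c ]
  [ A    0  ] [ lambda ] = [ b ]

Solving the linear system:
  x*      = (0.8571, -0.5714)
  lambda* = (1.8571)
  f(x*)   = 0.2857

x* = (0.8571, -0.5714), lambda* = (1.8571)
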